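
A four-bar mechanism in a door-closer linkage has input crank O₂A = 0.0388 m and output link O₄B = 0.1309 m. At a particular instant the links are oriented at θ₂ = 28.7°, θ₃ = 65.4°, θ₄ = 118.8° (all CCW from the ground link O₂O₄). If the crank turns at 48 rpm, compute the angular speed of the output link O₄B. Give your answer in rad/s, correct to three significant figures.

1.11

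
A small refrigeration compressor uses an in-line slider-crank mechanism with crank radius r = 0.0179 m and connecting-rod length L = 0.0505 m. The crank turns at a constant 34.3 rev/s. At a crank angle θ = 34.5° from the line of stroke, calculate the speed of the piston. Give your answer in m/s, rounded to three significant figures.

2.84

ω = 2π·34.3 = 215.5 rad/s
For an in-line slider-crank, x = r cosθ + √(L² − r² sin²θ), so v = −rω sinθ·[1 + r cosθ/√(L² − r² sin²θ)].
With r = 0.0179 m, L = 0.0505 m, θ = 34.5°: √(L² − r² sin²θ) = 0.049472 m.
v = −0.0179·215.5·0.56641·[1 + 0.0179·0.82413/0.049472] = -2.8366 m/s.
|v| = 2.8366 m/s.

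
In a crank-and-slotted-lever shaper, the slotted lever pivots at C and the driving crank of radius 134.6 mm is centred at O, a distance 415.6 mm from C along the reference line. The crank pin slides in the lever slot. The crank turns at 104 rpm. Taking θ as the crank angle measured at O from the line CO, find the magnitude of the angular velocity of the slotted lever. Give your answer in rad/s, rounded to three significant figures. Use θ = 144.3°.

ω = 10.89 rad/s (from 104 rpm).
Crank pin A relative to C: A = (d + r cosθ, r sinθ); lever angle φ = atan2(r sinθ, d + r cosθ).
Differentiating tanφ: φ̇ = rω(d cosθ + r)/(d² + r² + 2dr cosθ).
d² + r² + 2dr cosθ = |CA|² = 0.099985 m²;  d cosθ + r = -0.2029 m.
|ω_lever| = |0.1346·10.89·-0.2029| / 0.099985 = 2.9748 rad/s.

2.97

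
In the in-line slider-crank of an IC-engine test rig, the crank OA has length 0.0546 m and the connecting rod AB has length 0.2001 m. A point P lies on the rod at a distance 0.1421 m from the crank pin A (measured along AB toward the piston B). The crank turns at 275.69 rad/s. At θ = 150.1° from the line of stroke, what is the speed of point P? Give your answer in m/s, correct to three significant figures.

7.29

ω = 275.7 rad/s.  Crank-pin speed |V_A| = rω = 15.053 m/s, perpendicular to OA.
Rod angle: sinφ = −(r/L) sinθ ⇒ φ = -7.818°; ω_rod = −rω cosθ/√(L²−r²sin²θ) = +65.825 rad/s.
V_P = V_A + ω_rod × AP, with AP = 0.1421 m along the rod.
Components: V_Px = −rω sinθ − a·ω_rod·sinφ = -6.2313 m/s;  V_Py = rω cosθ + a·ω_rod·cosφ = -3.7824 m/s.
|V_P| = √(V_Px² + V_Py²) = 7.2894 m/s.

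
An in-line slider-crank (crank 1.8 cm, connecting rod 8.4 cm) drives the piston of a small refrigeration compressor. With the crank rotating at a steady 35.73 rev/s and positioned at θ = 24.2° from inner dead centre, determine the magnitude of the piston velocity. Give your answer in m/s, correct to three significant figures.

ω = 2π·35.7 = 224.5 rad/s
For an in-line slider-crank, x = r cosθ + √(L² − r² sin²θ), so v = −rω sinθ·[1 + r cosθ/√(L² − r² sin²θ)].
With r = 0.018 m, L = 0.084 m, θ = 24.2°: √(L² − r² sin²θ) = 0.083675 m.
v = −0.018·224.5·0.40992·[1 + 0.018·0.91212/0.083675] = -1.9815 m/s.
|v| = 1.9815 m/s.

1.98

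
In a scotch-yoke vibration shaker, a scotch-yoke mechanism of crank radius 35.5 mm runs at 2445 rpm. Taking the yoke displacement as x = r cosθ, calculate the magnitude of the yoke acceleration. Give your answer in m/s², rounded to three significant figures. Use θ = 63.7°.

1030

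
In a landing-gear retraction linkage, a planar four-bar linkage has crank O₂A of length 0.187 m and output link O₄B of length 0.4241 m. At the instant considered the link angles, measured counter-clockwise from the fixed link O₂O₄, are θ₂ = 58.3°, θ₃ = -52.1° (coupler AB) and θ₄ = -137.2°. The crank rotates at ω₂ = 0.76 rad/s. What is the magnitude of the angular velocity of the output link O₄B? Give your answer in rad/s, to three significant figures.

0.315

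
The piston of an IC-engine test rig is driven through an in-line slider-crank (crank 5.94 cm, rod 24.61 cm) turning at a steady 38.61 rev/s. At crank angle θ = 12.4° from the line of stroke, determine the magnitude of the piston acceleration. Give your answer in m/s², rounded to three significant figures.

ω = 2π·38.6 = 242.6 rad/s
x(θ) = r cosθ + √(L² − r² sin²θ); with ω constant, a = ω²·d²x/dθ².
d²x/dθ² = −r cosθ − r²(cos2θ)/√u − r⁴ sin²2θ/(4u^{3/2}),  u = L² − r² sin²θ = 0.0604025 m².
Substituting r = 0.0594 m, L = 0.2461 m, θ = 12.4°: d²x/dθ² = -0.071084 m.
a = ω²·d²x/dθ² = (242.6)²·(-0.071084) = -4183.4 m/s²;  |a| = 4183.4 m/s².

4180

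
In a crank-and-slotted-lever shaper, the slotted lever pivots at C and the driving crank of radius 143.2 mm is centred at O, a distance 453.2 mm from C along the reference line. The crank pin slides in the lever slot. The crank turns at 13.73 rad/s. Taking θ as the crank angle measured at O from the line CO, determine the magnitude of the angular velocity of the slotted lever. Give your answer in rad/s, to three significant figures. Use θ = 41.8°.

2.93

ω = 13.73 rad/s
Crank pin A relative to C: A = (d + r cosθ, r sinθ); lever angle φ = atan2(r sinθ, d + r cosθ).
Differentiating tanφ: φ̇ = rω(d cosθ + r)/(d² + r² + 2dr cosθ).
d² + r² + 2dr cosθ = |CA|² = 0.322657 m²;  d cosθ + r = +0.48105 m.
|ω_lever| = |0.1432·13.73·+0.48105| / 0.322657 = 2.9313 rad/s.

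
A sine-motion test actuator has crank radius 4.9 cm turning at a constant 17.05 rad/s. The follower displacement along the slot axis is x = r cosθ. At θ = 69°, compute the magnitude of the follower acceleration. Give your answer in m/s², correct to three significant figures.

5.10

ω = 17.05 rad/s
x = r cosθ ⇒ ẍ = −rω² cosθ (ω constant).
|a| = rω²|cosθ| = 0.049·(17.05)²·|cos 69°| = 5.1047 m/s².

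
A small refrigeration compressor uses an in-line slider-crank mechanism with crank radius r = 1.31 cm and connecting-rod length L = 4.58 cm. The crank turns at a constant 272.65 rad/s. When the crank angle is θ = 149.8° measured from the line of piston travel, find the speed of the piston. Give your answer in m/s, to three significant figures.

1.35

ω = 272.6 rad/s
For an in-line slider-crank, x = r cosθ + √(L² − r² sin²θ), so v = −rω sinθ·[1 + r cosθ/√(L² − r² sin²θ)].
With r = 0.0131 m, L = 0.0458 m, θ = 149.8°: √(L² − r² sin²θ) = 0.045323 m.
v = −0.0131·272.6·0.50302·[1 + 0.0131·-0.86427/0.045323] = -1.3478 m/s.
|v| = 1.3478 m/s.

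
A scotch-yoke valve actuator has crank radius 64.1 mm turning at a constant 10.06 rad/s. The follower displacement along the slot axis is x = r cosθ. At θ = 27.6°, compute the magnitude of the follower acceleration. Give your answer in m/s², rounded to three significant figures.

ω = 10.06 rad/s
x = r cosθ ⇒ ẍ = −rω² cosθ (ω constant).
|a| = rω²|cosθ| = 0.0641·(10.06)²·|cos 27.6°| = 5.7489 m/s².

5.75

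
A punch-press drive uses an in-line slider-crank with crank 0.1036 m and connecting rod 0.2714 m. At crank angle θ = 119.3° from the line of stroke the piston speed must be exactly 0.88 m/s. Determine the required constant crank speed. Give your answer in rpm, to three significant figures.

116

For an in-line slider-crank, |v_piston| = rω|sinθ|·[1 + r cosθ/√(L² − r² sin²θ)].
With r = 0.1036 m, L = 0.2714 m, θ = 119.3°: the bracketed kinematic factor |dx/dθ| = 0.072448 m.
ω = v/|dx/dθ| = 0.88/0.072448 = 12.147 rad/s.
N = 60ω/(2π) = 115.99 rpm.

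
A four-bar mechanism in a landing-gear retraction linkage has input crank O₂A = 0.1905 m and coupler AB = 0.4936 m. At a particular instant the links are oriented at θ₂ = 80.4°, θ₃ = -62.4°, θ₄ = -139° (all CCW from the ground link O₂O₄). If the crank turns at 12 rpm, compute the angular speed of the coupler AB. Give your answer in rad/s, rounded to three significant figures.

0.316

ω₂ = 1.257 rad/s (from 12 rpm).
Differentiating the loop-closure r₂e^{iθ₂}+r₃e^{iθ₃}=r₁+r₄e^{iθ₄} gives r₂ω₂e^{iθ₂}+r₃ω₃e^{iθ₃}=r₄ω₄e^{iθ₄}.
Eliminating the other unknown: ω₃ = r₂ω₂ sin(θ₄−θ₂) / [r₃ sin(θ₃−θ₄)].
Numerator sine = +0.63473; denominator sine = +0.97278.
Result = 0.1905·1.257·(+0.63473) / (0.4936·(+0.97278)) = +0.31645 rad/s; magnitude 0.31645 rad/s.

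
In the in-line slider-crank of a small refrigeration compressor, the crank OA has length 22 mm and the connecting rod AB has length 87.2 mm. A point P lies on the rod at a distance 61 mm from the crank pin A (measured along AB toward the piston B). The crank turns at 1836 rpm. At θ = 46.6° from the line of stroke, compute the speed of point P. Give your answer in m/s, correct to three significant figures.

3.56

ω = 192.3 rad/s.  Crank-pin speed |V_A| = rω = 4.2298 m/s, perpendicular to OA.
Rod angle: sinφ = −(r/L) sinθ ⇒ φ = -10.563°; ω_rod = −rω cosθ/√(L²−r²sin²θ) = -33.903 rad/s.
V_P = V_A + ω_rod × AP, with AP = 0.061 m along the rod.
Components: V_Px = −rω sinθ − a·ω_rod·sinφ = -3.4524 m/s;  V_Py = rω cosθ + a·ω_rod·cosφ = +0.87321 m/s.
|V_P| = √(V_Px² + V_Py²) = 3.5611 m/s.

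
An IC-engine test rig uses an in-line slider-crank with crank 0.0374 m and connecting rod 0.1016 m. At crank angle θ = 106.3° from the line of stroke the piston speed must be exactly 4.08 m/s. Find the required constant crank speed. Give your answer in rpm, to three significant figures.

1220

For an in-line slider-crank, |v_piston| = rω|sinθ|·[1 + r cosθ/√(L² − r² sin²θ)].
With r = 0.0374 m, L = 0.1016 m, θ = 106.3°: the bracketed kinematic factor |dx/dθ| = 0.031932 m.
ω = v/|dx/dθ| = 4.08/0.031932 = 127.77 rad/s.
N = 60ω/(2π) = 1220.1 rpm.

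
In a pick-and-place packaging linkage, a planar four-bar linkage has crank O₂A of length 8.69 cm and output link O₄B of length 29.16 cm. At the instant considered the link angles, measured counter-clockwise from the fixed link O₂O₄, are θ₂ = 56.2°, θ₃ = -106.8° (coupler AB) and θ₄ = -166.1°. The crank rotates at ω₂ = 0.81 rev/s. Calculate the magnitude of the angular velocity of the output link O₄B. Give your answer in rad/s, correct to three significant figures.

0.516

ω₂ = 5.089 rad/s (from 0.81 rev/s).
Differentiating the loop-closure r₂e^{iθ₂}+r₃e^{iθ₃}=r₁+r₄e^{iθ₄} gives r₂ω₂e^{iθ₂}+r₃ω₃e^{iθ₃}=r₄ω₄e^{iθ₄}.
Eliminating the other unknown: ω₄ = r₂ω₂ sin(θ₂−θ₃) / [r₄ sin(θ₄−θ₃)].
Numerator sine = +0.29237; denominator sine = -0.85985.
Result = 0.0869·5.089·(+0.29237) / (0.2916·(-0.85985)) = -0.51571 rad/s; magnitude 0.51571 rad/s.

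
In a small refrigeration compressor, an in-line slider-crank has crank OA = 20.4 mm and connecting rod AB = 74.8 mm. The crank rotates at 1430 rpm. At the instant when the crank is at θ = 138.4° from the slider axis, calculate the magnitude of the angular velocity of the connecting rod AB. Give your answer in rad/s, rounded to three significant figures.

ω = 149.7 rad/s (converted from 1430 rpm).
The rod makes angle φ with the slider axis where L sinφ = r sinθ; differentiating, L cosφ·φ̇ = r ω cosθ.
L cosφ = √(L² − r² sin²θ) = 0.073564 m.
|ω_rod| = r ω |cosθ| / √(L² − r² sin²θ) = 0.0204·149.7·0.74780/0.073564 = 31.054 rad/s.

31.1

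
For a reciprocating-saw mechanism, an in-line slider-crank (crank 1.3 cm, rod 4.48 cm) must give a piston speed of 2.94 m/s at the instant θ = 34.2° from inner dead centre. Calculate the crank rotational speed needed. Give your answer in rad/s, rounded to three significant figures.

324

For an in-line slider-crank, |v_piston| = rω|sinθ|·[1 + r cosθ/√(L² − r² sin²θ)].
With r = 0.013 m, L = 0.0448 m, θ = 34.2°: the bracketed kinematic factor |dx/dθ| = 0.0090846 m.
ω = v/|dx/dθ| = 2.94/0.0090846 = 323.62 rad/s.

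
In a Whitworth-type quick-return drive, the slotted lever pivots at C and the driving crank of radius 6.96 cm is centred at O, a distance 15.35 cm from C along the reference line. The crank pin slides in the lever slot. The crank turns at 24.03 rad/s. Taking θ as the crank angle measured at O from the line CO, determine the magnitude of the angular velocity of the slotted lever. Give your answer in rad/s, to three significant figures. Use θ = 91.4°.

ω = 24.03 rad/s
Crank pin A relative to C: A = (d + r cosθ, r sinθ); lever angle φ = atan2(r sinθ, d + r cosθ).
Differentiating tanφ: φ̇ = rω(d cosθ + r)/(d² + r² + 2dr cosθ).
d² + r² + 2dr cosθ = |CA|² = 0.0278844 m²;  d cosθ + r = +0.06585 m.
|ω_lever| = |0.0696·24.03·+0.06585| / 0.0278844 = 3.9496 rad/s.

3.95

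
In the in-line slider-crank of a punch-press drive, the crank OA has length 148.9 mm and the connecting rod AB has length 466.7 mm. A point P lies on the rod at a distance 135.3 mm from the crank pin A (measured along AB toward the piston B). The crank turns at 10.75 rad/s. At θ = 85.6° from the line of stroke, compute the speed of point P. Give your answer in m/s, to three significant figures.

1.61

ω = 10.75 rad/s.  Crank-pin speed |V_A| = rω = 1.6007 m/s, perpendicular to OA.
Rod angle: sinφ = −(r/L) sinθ ⇒ φ = -18.549°; ω_rod = −rω cosθ/√(L²−r²sin²θ) = -0.27755 rad/s.
V_P = V_A + ω_rod × AP, with AP = 0.1353 m along the rod.
Components: V_Px = −rω sinθ − a·ω_rod·sinφ = -1.6079 m/s;  V_Py = rω cosθ + a·ω_rod·cosφ = +0.087201 m/s.
|V_P| = √(V_Px² + V_Py²) = 1.6103 m/s.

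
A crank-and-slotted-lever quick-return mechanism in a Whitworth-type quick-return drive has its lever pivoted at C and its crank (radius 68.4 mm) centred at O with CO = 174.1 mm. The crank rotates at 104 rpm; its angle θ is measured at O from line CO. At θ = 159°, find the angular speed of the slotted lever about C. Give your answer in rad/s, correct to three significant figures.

ω = 10.89 rad/s (from 104 rpm).
Crank pin A relative to C: A = (d + r cosθ, r sinθ); lever angle φ = atan2(r sinθ, d + r cosθ).
Differentiating tanφ: φ̇ = rω(d cosθ + r)/(d² + r² + 2dr cosθ).
d² + r² + 2dr cosθ = |CA|² = 0.0127544 m²;  d cosθ + r = -0.094136 m.
|ω_lever| = |0.0684·10.89·-0.094136| / 0.0127544 = 5.4981 rad/s.

5.50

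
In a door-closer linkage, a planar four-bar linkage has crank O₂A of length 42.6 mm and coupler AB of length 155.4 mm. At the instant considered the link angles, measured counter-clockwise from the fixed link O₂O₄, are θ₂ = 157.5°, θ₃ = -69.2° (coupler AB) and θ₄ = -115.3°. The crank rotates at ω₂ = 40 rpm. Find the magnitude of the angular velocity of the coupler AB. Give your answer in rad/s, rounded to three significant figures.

ω₂ = 4.189 rad/s (from 40 rpm).
Differentiating the loop-closure r₂e^{iθ₂}+r₃e^{iθ₃}=r₁+r₄e^{iθ₄} gives r₂ω₂e^{iθ₂}+r₃ω₃e^{iθ₃}=r₄ω₄e^{iθ₄}.
Eliminating the other unknown: ω₃ = r₂ω₂ sin(θ₄−θ₂) / [r₃ sin(θ₃−θ₄)].
Numerator sine = +0.99881; denominator sine = +0.72055.
Result = 0.0426·4.189·(+0.99881) / (0.1554·(+0.72055)) = +1.5917 rad/s; magnitude 1.5917 rad/s.

1.59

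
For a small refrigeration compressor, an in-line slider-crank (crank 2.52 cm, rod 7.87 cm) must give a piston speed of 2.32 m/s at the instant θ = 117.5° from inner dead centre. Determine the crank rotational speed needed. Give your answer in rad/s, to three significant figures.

For an in-line slider-crank, |v_piston| = rω|sinθ|·[1 + r cosθ/√(L² − r² sin²θ)].
With r = 0.0252 m, L = 0.0787 m, θ = 117.5°: the bracketed kinematic factor |dx/dθ| = 0.018906 m.
ω = v/|dx/dθ| = 2.32/0.018906 = 122.71 rad/s.

123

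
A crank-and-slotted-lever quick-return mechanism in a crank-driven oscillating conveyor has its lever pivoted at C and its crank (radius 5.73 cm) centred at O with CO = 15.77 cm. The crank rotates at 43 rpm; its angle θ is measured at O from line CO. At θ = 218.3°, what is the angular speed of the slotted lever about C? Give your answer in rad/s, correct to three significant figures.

ω = 4.503 rad/s (from 43 rpm).
Crank pin A relative to C: A = (d + r cosθ, r sinθ); lever angle φ = atan2(r sinθ, d + r cosθ).
Differentiating tanφ: φ̇ = rω(d cosθ + r)/(d² + r² + 2dr cosθ).
d² + r² + 2dr cosθ = |CA|² = 0.0139698 m²;  d cosθ + r = -0.066459 m.
|ω_lever| = |0.0573·4.503·-0.066459| / 0.0139698 = 1.2275 rad/s.

1.23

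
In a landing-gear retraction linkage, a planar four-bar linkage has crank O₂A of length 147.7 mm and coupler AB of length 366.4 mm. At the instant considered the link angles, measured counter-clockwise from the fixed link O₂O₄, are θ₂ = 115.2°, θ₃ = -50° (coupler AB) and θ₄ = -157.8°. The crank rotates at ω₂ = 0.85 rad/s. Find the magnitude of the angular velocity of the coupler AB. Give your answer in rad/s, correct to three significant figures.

0.359

ω₂ = 0.85 rad/s
Differentiating the loop-closure r₂e^{iθ₂}+r₃e^{iθ₃}=r₁+r₄e^{iθ₄} gives r₂ω₂e^{iθ₂}+r₃ω₃e^{iθ₃}=r₄ω₄e^{iθ₄}.
Eliminating the other unknown: ω₃ = r₂ω₂ sin(θ₄−θ₂) / [r₃ sin(θ₃−θ₄)].
Numerator sine = +0.99863; denominator sine = +0.95213.
Result = 0.1477·0.85·(+0.99863) / (0.3664·(+0.95213)) = +0.35938 rad/s; magnitude 0.35938 rad/s.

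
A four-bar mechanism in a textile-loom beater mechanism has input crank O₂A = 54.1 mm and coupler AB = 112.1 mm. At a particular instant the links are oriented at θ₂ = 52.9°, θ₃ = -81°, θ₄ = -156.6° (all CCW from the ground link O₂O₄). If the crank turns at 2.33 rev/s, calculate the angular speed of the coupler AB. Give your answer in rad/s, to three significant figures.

3.59

ω₂ = 14.64 rad/s (from 2.33 rev/s).
Differentiating the loop-closure r₂e^{iθ₂}+r₃e^{iθ₃}=r₁+r₄e^{iθ₄} gives r₂ω₂e^{iθ₂}+r₃ω₃e^{iθ₃}=r₄ω₄e^{iθ₄}.
Eliminating the other unknown: ω₃ = r₂ω₂ sin(θ₄−θ₂) / [r₃ sin(θ₃−θ₄)].
Numerator sine = +0.49242; denominator sine = +0.96858.
Result = 0.0541·14.64·(+0.49242) / (0.1121·(+0.96858)) = +3.5919 rad/s; magnitude 3.5919 rad/s.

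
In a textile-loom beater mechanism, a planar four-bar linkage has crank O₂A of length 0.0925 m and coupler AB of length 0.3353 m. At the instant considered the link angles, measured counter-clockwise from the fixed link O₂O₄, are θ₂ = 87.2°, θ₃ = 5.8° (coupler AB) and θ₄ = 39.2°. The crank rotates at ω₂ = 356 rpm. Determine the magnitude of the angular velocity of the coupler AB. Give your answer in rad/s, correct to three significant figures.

13.9

ω₂ = 37.28 rad/s (from 356 rpm).
Differentiating the loop-closure r₂e^{iθ₂}+r₃e^{iθ₃}=r₁+r₄e^{iθ₄} gives r₂ω₂e^{iθ₂}+r₃ω₃e^{iθ₃}=r₄ω₄e^{iθ₄}.
Eliminating the other unknown: ω₃ = r₂ω₂ sin(θ₄−θ₂) / [r₃ sin(θ₃−θ₄)].
Numerator sine = -0.74314; denominator sine = -0.55048.
Result = 0.0925·37.28·(-0.74314) / (0.3353·(-0.55048)) = +13.884 rad/s; magnitude 13.884 rad/s.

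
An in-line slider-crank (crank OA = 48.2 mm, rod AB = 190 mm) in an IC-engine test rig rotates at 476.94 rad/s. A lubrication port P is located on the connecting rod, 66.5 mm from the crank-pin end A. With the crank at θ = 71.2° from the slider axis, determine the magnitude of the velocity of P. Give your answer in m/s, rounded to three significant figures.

ω = 476.9 rad/s.  Crank-pin speed |V_A| = rω = 22.989 m/s, perpendicular to OA.
Rod angle: sinφ = −(r/L) sinθ ⇒ φ = -13.895°; ω_rod = −rω cosθ/√(L²−r²sin²θ) = -40.167 rad/s.
V_P = V_A + ω_rod × AP, with AP = 0.0665 m along the rod.
Components: V_Px = −rω sinθ − a·ω_rod·sinφ = -22.404 m/s;  V_Py = rω cosθ + a·ω_rod·cosφ = +4.8155 m/s.
|V_P| = √(V_Px² + V_Py²) = 22.915 m/s.

22.9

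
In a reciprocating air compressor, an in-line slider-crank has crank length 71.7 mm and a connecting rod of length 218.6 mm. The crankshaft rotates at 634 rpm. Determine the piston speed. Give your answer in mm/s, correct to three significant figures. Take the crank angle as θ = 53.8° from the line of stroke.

4610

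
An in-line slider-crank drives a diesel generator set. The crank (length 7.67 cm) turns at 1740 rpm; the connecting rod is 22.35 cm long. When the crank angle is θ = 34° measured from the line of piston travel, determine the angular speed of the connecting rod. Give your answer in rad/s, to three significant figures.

ω = 182.2 rad/s (converted from 1740 rpm).
The rod makes angle φ with the slider axis where L sinφ = r sinθ; differentiating, L cosφ·φ̇ = r ω cosθ.
L cosφ = √(L² − r² sin²θ) = 0.21935 m.
|ω_rod| = r ω |cosθ| / √(L² − r² sin²θ) = 0.0767·182.2·0.82904/0.21935 = 52.822 rad/s.

52.8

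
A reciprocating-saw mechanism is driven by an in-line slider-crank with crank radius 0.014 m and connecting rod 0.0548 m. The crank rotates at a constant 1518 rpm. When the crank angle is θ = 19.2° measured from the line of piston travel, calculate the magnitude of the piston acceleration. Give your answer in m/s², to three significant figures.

406

ω = 2π·1518/60 = 159 rad/s
x(θ) = r cosθ + √(L² − r² sin²θ); with ω constant, a = ω²·d²x/dθ².
d²x/dθ² = −r cosθ − r²(cos2θ)/√u − r⁴ sin²2θ/(4u^{3/2}),  u = L² − r² sin²θ = 0.00298184 m².
Substituting r = 0.014 m, L = 0.0548 m, θ = 19.2°: d²x/dθ² = -0.016057 m.
a = ω²·d²x/dθ² = (159)²·(-0.016057) = -405.76 m/s²;  |a| = 405.76 m/s².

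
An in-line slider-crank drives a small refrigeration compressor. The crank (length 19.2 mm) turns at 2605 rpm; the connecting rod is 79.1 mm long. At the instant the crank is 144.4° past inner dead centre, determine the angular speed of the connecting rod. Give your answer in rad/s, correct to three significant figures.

ω = 272.8 rad/s (converted from 2605 rpm).
The rod makes angle φ with the slider axis where L sinφ = r sinθ; differentiating, L cosφ·φ̇ = r ω cosθ.
L cosφ = √(L² − r² sin²θ) = 0.078306 m.
|ω_rod| = r ω |cosθ| / √(L² − r² sin²θ) = 0.0192·272.8·0.81310/0.078306 = 54.386 rad/s.

54.4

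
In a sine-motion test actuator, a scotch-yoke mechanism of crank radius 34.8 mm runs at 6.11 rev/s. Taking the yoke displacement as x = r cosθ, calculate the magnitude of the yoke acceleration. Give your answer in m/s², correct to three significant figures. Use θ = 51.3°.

ω = 38.39 rad/s (from 6.11 rev/s).
x = r cosθ ⇒ ẍ = −rω² cosθ (ω constant).
|a| = rω²|cosθ| = 0.0348·(38.39)²·|cos 51.3°| = 32.068 m/s².

32.1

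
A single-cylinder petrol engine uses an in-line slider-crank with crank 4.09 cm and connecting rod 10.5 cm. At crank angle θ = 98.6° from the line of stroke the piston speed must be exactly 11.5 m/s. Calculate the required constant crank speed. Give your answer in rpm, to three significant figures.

2900

For an in-line slider-crank, |v_piston| = rω|sinθ|·[1 + r cosθ/√(L² − r² sin²θ)].
With r = 0.0409 m, L = 0.105 m, θ = 98.6°: the bracketed kinematic factor |dx/dθ| = 0.037888 m.
ω = v/|dx/dθ| = 11.5/0.037888 = 303.53 rad/s.
N = 60ω/(2π) = 2898.5 rpm.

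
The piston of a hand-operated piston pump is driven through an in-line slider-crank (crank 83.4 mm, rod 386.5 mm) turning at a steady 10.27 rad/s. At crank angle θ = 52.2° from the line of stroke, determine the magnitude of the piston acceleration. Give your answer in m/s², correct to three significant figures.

ω = 10.27 rad/s
x(θ) = r cosθ + √(L² − r² sin²θ); with ω constant, a = ω²·d²x/dθ².
d²x/dθ² = −r cosθ − r²(cos2θ)/√u − r⁴ sin²2θ/(4u^{3/2}),  u = L² − r² sin²θ = 0.14504 m².
Substituting r = 0.0834 m, L = 0.3865 m, θ = 52.2°: d²x/dθ² = -0.04678 m.
a = ω²·d²x/dθ² = (10.27)²·(-0.04678) = -4.934 m/s²;  |a| = 4.934 m/s².

4.93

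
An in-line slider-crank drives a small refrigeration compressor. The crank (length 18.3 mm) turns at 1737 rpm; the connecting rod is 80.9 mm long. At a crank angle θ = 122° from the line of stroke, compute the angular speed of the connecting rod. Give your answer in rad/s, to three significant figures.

22.2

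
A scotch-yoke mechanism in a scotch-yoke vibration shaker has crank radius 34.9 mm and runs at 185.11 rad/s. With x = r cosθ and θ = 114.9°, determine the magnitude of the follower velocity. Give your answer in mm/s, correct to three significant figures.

ω = 185.1 rad/s
x = r cosθ ⇒ ẋ = −rω sinθ.
|v| = rω|sinθ| = 0.0349·185.1·|sin 114.9°| = 5.8598 m/s = 5859.8 mm/s.

5860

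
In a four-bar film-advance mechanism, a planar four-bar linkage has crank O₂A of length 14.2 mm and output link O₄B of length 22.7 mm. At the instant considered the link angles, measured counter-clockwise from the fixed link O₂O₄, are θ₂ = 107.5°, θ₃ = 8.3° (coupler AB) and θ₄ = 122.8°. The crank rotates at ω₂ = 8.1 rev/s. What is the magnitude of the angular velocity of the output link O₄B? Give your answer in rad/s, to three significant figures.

ω₂ = 50.89 rad/s (from 8.1 rev/s).
Differentiating the loop-closure r₂e^{iθ₂}+r₃e^{iθ₃}=r₁+r₄e^{iθ₄} gives r₂ω₂e^{iθ₂}+r₃ω₃e^{iθ₃}=r₄ω₄e^{iθ₄}.
Eliminating the other unknown: ω₄ = r₂ω₂ sin(θ₂−θ₃) / [r₄ sin(θ₄−θ₃)].
Numerator sine = +0.98714; denominator sine = +0.90996.
Result = 0.0142·50.89·(+0.98714) / (0.0227·(+0.90996)) = +34.537 rad/s; magnitude 34.537 rad/s.

34.5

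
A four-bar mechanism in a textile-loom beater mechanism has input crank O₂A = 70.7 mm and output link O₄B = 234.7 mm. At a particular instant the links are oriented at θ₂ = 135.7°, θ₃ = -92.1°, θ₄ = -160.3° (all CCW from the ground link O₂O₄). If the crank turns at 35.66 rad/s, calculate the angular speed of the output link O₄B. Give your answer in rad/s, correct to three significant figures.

ω₂ = 35.66 rad/s
Differentiating the loop-closure r₂e^{iθ₂}+r₃e^{iθ₃}=r₁+r₄e^{iθ₄} gives r₂ω₂e^{iθ₂}+r₃ω₃e^{iθ₃}=r₄ω₄e^{iθ₄}.
Eliminating the other unknown: ω₄ = r₂ω₂ sin(θ₂−θ₃) / [r₄ sin(θ₄−θ₃)].
Numerator sine = -0.74080; denominator sine = -0.92849.
Result = 0.0707·35.66·(-0.74080) / (0.2347·(-0.92849)) = +8.5707 rad/s; magnitude 8.5707 rad/s.

8.57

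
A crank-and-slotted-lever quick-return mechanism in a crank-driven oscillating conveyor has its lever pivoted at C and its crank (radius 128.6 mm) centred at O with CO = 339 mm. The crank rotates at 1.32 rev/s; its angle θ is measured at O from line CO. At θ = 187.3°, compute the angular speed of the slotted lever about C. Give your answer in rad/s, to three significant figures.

ω = 8.294 rad/s (from 1.32 rev/s).
Crank pin A relative to C: A = (d + r cosθ, r sinθ); lever angle φ = atan2(r sinθ, d + r cosθ).
Differentiating tanφ: φ̇ = rω(d cosθ + r)/(d² + r² + 2dr cosθ).
d² + r² + 2dr cosθ = |CA|² = 0.0449749 m²;  d cosθ + r = -0.20765 m.
|ω_lever| = |0.1286·8.294·-0.20765| / 0.0449749 = 4.9245 rad/s.

4.92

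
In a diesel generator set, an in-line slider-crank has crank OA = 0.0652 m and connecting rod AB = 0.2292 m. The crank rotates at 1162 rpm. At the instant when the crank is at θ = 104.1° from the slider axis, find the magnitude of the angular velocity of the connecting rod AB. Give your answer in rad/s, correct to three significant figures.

8.77

ω = 121.7 rad/s (converted from 1162 rpm).
The rod makes angle φ with the slider axis where L sinφ = r sinθ; differentiating, L cosφ·φ̇ = r ω cosθ.
L cosφ = √(L² − r² sin²θ) = 0.2203 m.
|ω_rod| = r ω |cosθ| / √(L² − r² sin²θ) = 0.0652·121.7·0.24362/0.2203 = 8.7733 rad/s.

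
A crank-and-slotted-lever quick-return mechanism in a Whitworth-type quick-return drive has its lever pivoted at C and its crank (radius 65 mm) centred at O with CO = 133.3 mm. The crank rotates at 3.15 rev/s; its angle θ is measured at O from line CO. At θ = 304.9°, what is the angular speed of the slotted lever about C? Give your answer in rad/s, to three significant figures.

5.70

ω = 19.79 rad/s (from 3.15 rev/s).
Crank pin A relative to C: A = (d + r cosθ, r sinθ); lever angle φ = atan2(r sinθ, d + r cosθ).
Differentiating tanφ: φ̇ = rω(d cosθ + r)/(d² + r² + 2dr cosθ).
d² + r² + 2dr cosθ = |CA|² = 0.0319086 m²;  d cosθ + r = +0.14127 m.
|ω_lever| = |0.065·19.79·+0.14127| / 0.0319086 = 5.6956 rad/s.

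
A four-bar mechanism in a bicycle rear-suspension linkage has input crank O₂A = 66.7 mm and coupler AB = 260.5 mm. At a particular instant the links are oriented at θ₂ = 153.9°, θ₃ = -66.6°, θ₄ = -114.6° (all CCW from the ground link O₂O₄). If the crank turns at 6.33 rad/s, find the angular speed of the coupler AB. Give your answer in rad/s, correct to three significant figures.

ω₂ = 6.33 rad/s
Differentiating the loop-closure r₂e^{iθ₂}+r₃e^{iθ₃}=r₁+r₄e^{iθ₄} gives r₂ω₂e^{iθ₂}+r₃ω₃e^{iθ₃}=r₄ω₄e^{iθ₄}.
Eliminating the other unknown: ω₃ = r₂ω₂ sin(θ₄−θ₂) / [r₃ sin(θ₃−θ₄)].
Numerator sine = +0.99966; denominator sine = +0.74314.
Result = 0.0667·6.33·(+0.99966) / (0.2605·(+0.74314)) = +2.1802 rad/s; magnitude 2.1802 rad/s.

2.18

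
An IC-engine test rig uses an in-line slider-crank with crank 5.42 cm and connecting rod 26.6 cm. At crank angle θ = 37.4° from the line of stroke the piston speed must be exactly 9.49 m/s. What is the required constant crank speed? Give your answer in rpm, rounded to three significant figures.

2370

For an in-line slider-crank, |v_piston| = rω|sinθ|·[1 + r cosθ/√(L² − r² sin²θ)].
With r = 0.0542 m, L = 0.266 m, θ = 37.4°: the bracketed kinematic factor |dx/dθ| = 0.03829 m.
ω = v/|dx/dθ| = 9.49/0.03829 = 247.85 rad/s.
N = 60ω/(2π) = 2366.8 rpm.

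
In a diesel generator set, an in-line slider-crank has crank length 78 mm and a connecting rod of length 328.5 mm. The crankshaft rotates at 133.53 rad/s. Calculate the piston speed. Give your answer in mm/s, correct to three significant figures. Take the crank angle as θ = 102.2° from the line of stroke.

ω = 133.5 rad/s
For an in-line slider-crank, x = r cosθ + √(L² − r² sin²θ), so v = −rω sinθ·[1 + r cosθ/√(L² − r² sin²θ)].
With r = 0.078 m, L = 0.3285 m, θ = 102.2°: √(L² − r² sin²θ) = 0.31953 m.
v = −0.078·133.5·0.97742·[1 + 0.078·-0.21132/0.31953] = -9.655 m/s.
|v| = 9.655 m/s = 9655 mm/s.

9650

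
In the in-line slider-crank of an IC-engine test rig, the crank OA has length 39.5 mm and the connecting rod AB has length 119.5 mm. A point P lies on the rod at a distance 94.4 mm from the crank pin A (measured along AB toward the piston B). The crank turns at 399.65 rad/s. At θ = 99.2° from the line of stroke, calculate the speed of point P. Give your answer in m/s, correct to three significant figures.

14.9

ω = 399.6 rad/s.  Crank-pin speed |V_A| = rω = 15.786 m/s, perpendicular to OA.
Rod angle: sinφ = −(r/L) sinθ ⇒ φ = -19.044°; ω_rod = −rω cosθ/√(L²−r²sin²θ) = +22.343 rad/s.
V_P = V_A + ω_rod × AP, with AP = 0.0944 m along the rod.
Components: V_Px = −rω sinθ − a·ω_rod·sinφ = -14.895 m/s;  V_Py = rω cosθ + a·ω_rod·cosφ = -0.53013 m/s.
|V_P| = √(V_Px² + V_Py²) = 14.904 m/s.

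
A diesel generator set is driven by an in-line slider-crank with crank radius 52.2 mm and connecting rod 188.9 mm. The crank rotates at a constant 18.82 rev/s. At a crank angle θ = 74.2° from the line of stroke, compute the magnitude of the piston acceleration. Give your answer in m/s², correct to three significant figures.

ω = 2π·18.8 = 118.2 rad/s
x(θ) = r cosθ + √(L² − r² sin²θ); with ω constant, a = ω²·d²x/dθ².
d²x/dθ² = −r cosθ − r²(cos2θ)/√u − r⁴ sin²2θ/(4u^{3/2}),  u = L² − r² sin²θ = 0.0331604 m².
Substituting r = 0.0522 m, L = 0.1889 m, θ = 74.2°: d²x/dθ² = -0.0015527 m.
a = ω²·d²x/dθ² = (118.2)²·(-0.0015527) = -21.711 m/s²;  |a| = 21.711 m/s².

21.7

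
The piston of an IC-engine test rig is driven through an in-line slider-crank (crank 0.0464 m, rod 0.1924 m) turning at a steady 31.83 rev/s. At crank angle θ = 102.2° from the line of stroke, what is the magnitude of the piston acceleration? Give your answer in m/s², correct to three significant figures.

810

ω = 2π·31.8 = 200 rad/s
x(θ) = r cosθ + √(L² − r² sin²θ); with ω constant, a = ω²·d²x/dθ².
d²x/dθ² = −r cosθ − r²(cos2θ)/√u − r⁴ sin²2θ/(4u^{3/2}),  u = L² − r² sin²θ = 0.0349609 m².
Substituting r = 0.0464 m, L = 0.1924 m, θ = 102.2°: d²x/dθ² = +0.020261 m.
a = ω²·d²x/dθ² = (200)²·(+0.020261) = +810.4 m/s²;  |a| = 810.4 m/s².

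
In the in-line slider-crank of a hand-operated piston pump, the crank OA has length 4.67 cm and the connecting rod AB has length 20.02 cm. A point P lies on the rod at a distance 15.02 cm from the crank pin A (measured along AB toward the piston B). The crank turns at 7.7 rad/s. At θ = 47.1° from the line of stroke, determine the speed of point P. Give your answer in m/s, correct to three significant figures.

0.302

ω = 7.7 rad/s.  Crank-pin speed |V_A| = rω = 0.35959 m/s, perpendicular to OA.
Rod angle: sinφ = −(r/L) sinθ ⇒ φ = -9.839°; ω_rod = −rω cosθ/√(L²−r²sin²θ) = -1.2409 rad/s.
V_P = V_A + ω_rod × AP, with AP = 0.1502 m along the rod.
Components: V_Px = −rω sinθ − a·ω_rod·sinφ = -0.29526 m/s;  V_Py = rω cosθ + a·ω_rod·cosφ = +0.061134 m/s.
|V_P| = √(V_Px² + V_Py²) = 0.30153 m/s.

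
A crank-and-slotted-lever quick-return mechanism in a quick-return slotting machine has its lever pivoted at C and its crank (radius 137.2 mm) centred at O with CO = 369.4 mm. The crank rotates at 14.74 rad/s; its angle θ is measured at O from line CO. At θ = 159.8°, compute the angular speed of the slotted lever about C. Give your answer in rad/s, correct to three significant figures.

7.04

ω = 14.74 rad/s
Crank pin A relative to C: A = (d + r cosθ, r sinθ); lever angle φ = atan2(r sinθ, d + r cosθ).
Differentiating tanφ: φ̇ = rω(d cosθ + r)/(d² + r² + 2dr cosθ).
d² + r² + 2dr cosθ = |CA|² = 0.0601514 m²;  d cosθ + r = -0.20948 m.
|ω_lever| = |0.1372·14.74·-0.20948| / 0.0601514 = 7.0428 rad/s.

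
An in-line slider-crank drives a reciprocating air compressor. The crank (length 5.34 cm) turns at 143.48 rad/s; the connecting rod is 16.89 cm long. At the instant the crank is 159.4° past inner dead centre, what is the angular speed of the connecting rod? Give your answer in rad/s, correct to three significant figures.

42.7

ω = 143.5 rad/s
The rod makes angle φ with the slider axis where L sinφ = r sinθ; differentiating, L cosφ·φ̇ = r ω cosθ.
L cosφ = √(L² − r² sin²θ) = 0.16785 m.
|ω_rod| = r ω |cosθ| / √(L² − r² sin²θ) = 0.0534·143.5·0.93606/0.16785 = 42.728 rad/s.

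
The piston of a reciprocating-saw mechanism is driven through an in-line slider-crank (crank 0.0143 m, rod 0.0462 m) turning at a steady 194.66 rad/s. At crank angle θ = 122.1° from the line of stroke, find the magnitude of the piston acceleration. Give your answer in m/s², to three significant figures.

360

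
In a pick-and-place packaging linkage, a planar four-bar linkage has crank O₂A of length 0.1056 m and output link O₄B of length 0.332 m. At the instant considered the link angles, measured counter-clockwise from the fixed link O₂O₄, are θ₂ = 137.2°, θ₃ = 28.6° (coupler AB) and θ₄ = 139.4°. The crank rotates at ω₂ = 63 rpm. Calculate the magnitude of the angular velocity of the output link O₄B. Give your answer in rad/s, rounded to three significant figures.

2.13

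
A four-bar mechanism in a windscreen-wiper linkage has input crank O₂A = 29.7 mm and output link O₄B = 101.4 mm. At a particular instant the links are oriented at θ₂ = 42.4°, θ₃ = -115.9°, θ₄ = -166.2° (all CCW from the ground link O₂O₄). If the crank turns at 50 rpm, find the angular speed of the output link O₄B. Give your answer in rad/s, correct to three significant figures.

0.737

ω₂ = 5.236 rad/s (from 50 rpm).
Differentiating the loop-closure r₂e^{iθ₂}+r₃e^{iθ₃}=r₁+r₄e^{iθ₄} gives r₂ω₂e^{iθ₂}+r₃ω₃e^{iθ₃}=r₄ω₄e^{iθ₄}.
Eliminating the other unknown: ω₄ = r₂ω₂ sin(θ₂−θ₃) / [r₄ sin(θ₄−θ₃)].
Numerator sine = +0.36975; denominator sine = -0.76940.
Result = 0.0297·5.236·(+0.36975) / (0.1014·(-0.76940)) = -0.737 rad/s; magnitude 0.737 rad/s.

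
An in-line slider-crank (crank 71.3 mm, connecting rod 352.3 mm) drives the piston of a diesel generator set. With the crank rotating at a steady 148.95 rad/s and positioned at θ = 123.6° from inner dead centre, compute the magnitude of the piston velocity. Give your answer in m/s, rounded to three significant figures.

7.84

ω = 148.9 rad/s
For an in-line slider-crank, x = r cosθ + √(L² − r² sin²θ), so v = −rω sinθ·[1 + r cosθ/√(L² − r² sin²θ)].
With r = 0.0713 m, L = 0.3523 m, θ = 123.6°: √(L² − r² sin²θ) = 0.34726 m.
v = −0.0713·148.9·0.83292·[1 + 0.0713·-0.55339/0.34726] = -7.8407 m/s.
|v| = 7.8407 m/s.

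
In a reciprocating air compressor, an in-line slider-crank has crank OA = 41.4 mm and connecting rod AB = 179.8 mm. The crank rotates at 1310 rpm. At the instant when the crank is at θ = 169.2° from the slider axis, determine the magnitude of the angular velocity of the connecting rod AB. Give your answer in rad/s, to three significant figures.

31.1

ω = 137.2 rad/s (converted from 1310 rpm).
The rod makes angle φ with the slider axis where L sinφ = r sinθ; differentiating, L cosφ·φ̇ = r ω cosθ.
L cosφ = √(L² − r² sin²θ) = 0.17963 m.
|ω_rod| = r ω |cosθ| / √(L² − r² sin²θ) = 0.0414·137.2·0.98229/0.17963 = 31.057 rad/s.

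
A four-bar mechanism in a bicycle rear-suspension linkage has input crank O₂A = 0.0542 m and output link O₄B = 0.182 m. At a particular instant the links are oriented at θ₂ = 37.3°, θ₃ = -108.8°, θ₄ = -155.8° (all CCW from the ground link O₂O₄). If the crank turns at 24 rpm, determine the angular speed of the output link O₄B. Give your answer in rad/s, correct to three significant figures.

ω₂ = 2.513 rad/s (from 24 rpm).
Differentiating the loop-closure r₂e^{iθ₂}+r₃e^{iθ₃}=r₁+r₄e^{iθ₄} gives r₂ω₂e^{iθ₂}+r₃ω₃e^{iθ₃}=r₄ω₄e^{iθ₄}.
Eliminating the other unknown: ω₄ = r₂ω₂ sin(θ₂−θ₃) / [r₄ sin(θ₄−θ₃)].
Numerator sine = +0.55775; denominator sine = -0.73135.
Result = 0.0542·2.513·(+0.55775) / (0.182·(-0.73135)) = -0.57079 rad/s; magnitude 0.57079 rad/s.

0.571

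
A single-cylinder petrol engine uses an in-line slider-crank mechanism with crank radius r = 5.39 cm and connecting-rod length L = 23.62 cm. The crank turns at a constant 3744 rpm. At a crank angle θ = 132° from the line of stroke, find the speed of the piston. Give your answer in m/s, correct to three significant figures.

ω = 2π·3744/60 = 392.1 rad/s
For an in-line slider-crank, x = r cosθ + √(L² − r² sin²θ), so v = −rω sinθ·[1 + r cosθ/√(L² − r² sin²θ)].
With r = 0.0539 m, L = 0.2362 m, θ = 132°: √(L² − r² sin²θ) = 0.23278 m.
v = −0.0539·392.1·0.74314·[1 + 0.0539·-0.66913/0.23278] = -13.271 m/s.
|v| = 13.271 m/s.

13.3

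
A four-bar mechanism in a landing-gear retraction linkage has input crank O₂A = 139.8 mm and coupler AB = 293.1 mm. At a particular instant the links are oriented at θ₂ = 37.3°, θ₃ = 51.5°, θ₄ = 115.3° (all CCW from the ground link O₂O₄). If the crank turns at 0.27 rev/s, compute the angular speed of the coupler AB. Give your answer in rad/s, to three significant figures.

0.882

ω₂ = 1.696 rad/s (from 0.27 rev/s).
Differentiating the loop-closure r₂e^{iθ₂}+r₃e^{iθ₃}=r₁+r₄e^{iθ₄} gives r₂ω₂e^{iθ₂}+r₃ω₃e^{iθ₃}=r₄ω₄e^{iθ₄}.
Eliminating the other unknown: ω₃ = r₂ω₂ sin(θ₄−θ₂) / [r₃ sin(θ₃−θ₄)].
Numerator sine = +0.97815; denominator sine = -0.89726.
Result = 0.1398·1.696·(+0.97815) / (0.2931·(-0.89726)) = -0.88211 rad/s; magnitude 0.88211 rad/s.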